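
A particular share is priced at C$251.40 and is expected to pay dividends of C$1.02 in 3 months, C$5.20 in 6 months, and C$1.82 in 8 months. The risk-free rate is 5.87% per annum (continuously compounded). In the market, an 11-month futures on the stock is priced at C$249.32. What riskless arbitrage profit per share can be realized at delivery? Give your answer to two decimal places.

C$7.74 per share

PV(dividends) I = 1.02·e^(−0.0587·3/12) + 5.20·e^(−0.0587·6/12) + 1.82·e^(−0.0587·8/12) = 7.8049
Fair futures F* = (S − I)·e^(rT) = (251.40 − 7.8049)·e^0.053808 = 243.5951 × 1.055282 = 257.0615
Market C$249.32 < fair 257.0615: forward underpriced → reverse cash-and-carry (short the stock, invest proceeds at r, pay the dividends, go long the forward).
Profit at T = |F_mkt − F*| = |249.32 − 257.0615| = C$7.74 per share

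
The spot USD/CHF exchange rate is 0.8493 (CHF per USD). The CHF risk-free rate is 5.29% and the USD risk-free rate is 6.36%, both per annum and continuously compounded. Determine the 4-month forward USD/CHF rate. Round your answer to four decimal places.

0.8463

F = S·e^((r_CHF − r_USD)T) = 0.8493 · e^((0.0529 − 0.0636) × 4/12)
= 0.8493 · e^-0.003567 = 0.8493 × 0.996439
F = 0.8463 CHF per USD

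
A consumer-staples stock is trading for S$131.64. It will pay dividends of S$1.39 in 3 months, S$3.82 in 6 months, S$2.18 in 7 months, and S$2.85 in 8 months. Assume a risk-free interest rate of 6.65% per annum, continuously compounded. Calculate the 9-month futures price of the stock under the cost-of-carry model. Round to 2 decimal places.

S$127.98

PV(dividends) I = 1.39·e^(−0.0665·3/12) + 3.82·e^(−0.0665·6/12) + 2.18·e^(−0.0665·7/12) + 2.85·e^(−0.0665·8/12)
I = 1.3671 + 3.6951 + 2.0971 + 2.7264 = 9.8857
F = (S − I)·e^(rT) = (131.64 − 9.8857) · e^(0.0665·9/12)
= 121.7543 · e^0.049875 = 121.7543 × 1.051140 = S$127.98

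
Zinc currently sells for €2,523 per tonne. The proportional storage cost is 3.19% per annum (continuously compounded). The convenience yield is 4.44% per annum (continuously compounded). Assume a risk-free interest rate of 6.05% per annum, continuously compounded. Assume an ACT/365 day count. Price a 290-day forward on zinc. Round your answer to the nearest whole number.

€2,621 per tonne

Net carry = r + u − y = 0.0605 + 0.0319 − 0.0444 = 0.0480
F = S·e^((r+u−y)T) = 2523 · e^(0.0480 × 290/365) = 2523 · e^0.038137
= 2523 × 1.038874 = €2,621 per tonne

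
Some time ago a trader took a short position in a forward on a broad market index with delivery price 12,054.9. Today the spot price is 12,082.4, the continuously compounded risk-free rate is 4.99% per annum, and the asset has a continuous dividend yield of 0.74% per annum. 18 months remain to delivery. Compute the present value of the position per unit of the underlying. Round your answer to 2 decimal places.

Current fair forward for the remaining 18 months: F = S·e^((r − q)·T), (r − q) = 0.0499 − 0.0074 = 0.0425
F = 12082.4 · e^(0.0425 × 18/12) = 12082.4 × 1.06582591 = 12877.7350
Value of long forward = (F − K)·e^(−rT) = (12877.7350 − 12054.9) · e^(−0.0499·18/12)
= 822.8350 × 0.92788266 = 763.49
Short position value = −(long value) = -763.49

-763.49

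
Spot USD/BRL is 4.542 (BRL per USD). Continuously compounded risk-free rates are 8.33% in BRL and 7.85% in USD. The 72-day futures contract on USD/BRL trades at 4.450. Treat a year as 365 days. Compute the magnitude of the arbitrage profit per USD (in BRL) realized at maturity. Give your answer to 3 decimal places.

Fair futures: F* = S·e^(carry·T), with carry = (r_BRL − r_USD) = 0.0833 − 0.0785 = 0.0048
F* = 4.542 · e^(0.0048 × 72/365) = 4.542 · e^0.000947 = 4.542 × 1.000947 = 4.5463
Market 4.450 < fair 4.5463: forward underpriced → reverse cash-and-carry (short spot, go long the forward).
At maturity, profit = |F_mkt − F*| = |4.450 − 4.5463| = 0.096 per USD (in BRL)

0.096 per USD (in BRL)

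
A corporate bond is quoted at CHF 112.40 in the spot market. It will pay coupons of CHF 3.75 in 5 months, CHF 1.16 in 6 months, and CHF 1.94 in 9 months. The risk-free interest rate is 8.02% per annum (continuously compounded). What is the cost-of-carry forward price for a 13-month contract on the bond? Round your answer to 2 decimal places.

PV(coupons) I = 3.75·e^(−0.0802·5/12) + 1.16·e^(−0.0802·6/12) + 1.94·e^(−0.0802·9/12)
I = 3.6268 + 1.1144 + 1.8267 = 6.5679
F = (S − I)·e^(rT) = (112.40 − 6.5679) · e^(0.0802·13/12)
= 105.8321 · e^0.086883 = 105.8321 × 1.090769 = CHF 115.44

CHF 115.44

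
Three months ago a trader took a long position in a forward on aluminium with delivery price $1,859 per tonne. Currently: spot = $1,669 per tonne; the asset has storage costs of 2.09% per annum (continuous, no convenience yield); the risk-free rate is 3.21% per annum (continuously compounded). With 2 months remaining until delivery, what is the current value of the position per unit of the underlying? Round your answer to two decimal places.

Current fair forward for the remaining 2 months: F = S·e^((r + u)·T), (r + u) = 0.0321 + 0.0209 = 0.0530
F = 1669 · e^(0.0530 × 2/12) = 1669 × 1.00887246 = 1683.8081
Value of long forward = (F − K)·e^(−rT) = (1683.8081 − 1859) · e^(−0.0321·2/12)
= -175.1919 × 0.99466429 = -174.26

-$174.26 per tonne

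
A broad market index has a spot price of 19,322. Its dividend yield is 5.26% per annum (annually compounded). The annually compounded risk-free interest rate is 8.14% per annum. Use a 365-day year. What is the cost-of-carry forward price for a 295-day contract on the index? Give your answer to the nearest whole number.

19,748

F = S · (1+r)^T / (1+q)^T
= 19322 × 1.065291 / 1.042302 = 19322 × 1.022056
F = 19,748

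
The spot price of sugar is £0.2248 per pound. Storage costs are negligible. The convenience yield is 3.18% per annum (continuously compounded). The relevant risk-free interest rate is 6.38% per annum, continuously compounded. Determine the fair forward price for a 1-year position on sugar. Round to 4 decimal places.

£0.2321 per pound

Net carry = r + u − y = 0.0638 + 0.0000 − 0.0318 = 0.0320
F = S·e^((r+u−y)T) = 0.2248 · e^(0.0320 × 1) = 0.2248 · e^0.032000
= 0.2248 × 1.032518 = £0.2321 per pound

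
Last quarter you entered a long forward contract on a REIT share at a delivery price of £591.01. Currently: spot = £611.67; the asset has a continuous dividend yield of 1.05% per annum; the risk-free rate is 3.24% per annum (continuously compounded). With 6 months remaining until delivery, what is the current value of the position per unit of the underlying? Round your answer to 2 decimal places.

£26.95

Current fair forward for the remaining 6 months: F = S·e^((r − q)·T), (r − q) = 0.0324 − 0.0105 = 0.0219
F = 611.67 · e^(0.0219 × 6/12) = 611.67 × 1.011010 = 618.4045
Value of long forward = (F − K)·e^(−rT) = (618.4045 − 591.01) · e^(−0.0324·6/12)
= 27.3945 × 0.983931 = 26.95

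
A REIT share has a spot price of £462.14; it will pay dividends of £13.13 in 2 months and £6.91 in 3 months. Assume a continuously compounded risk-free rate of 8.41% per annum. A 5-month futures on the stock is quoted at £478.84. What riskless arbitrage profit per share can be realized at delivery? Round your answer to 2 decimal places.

PV(dividends) I = 13.13·e^(−0.0841·2/12) + 6.91·e^(−0.0841·3/12) = 19.7135
Fair futures F* = (S − I)·e^(rT) = (462.14 − 19.7135)·e^0.035042 = 442.4265 × 1.035663 = 458.2048
Market £478.84 > fair 458.2048: forward overpriced → cash-and-carry (borrow at r, buy the stock and collect the dividends, short the forward).
Profit at T = |F_mkt − F*| = |478.84 − 458.2048| = £20.64 per share

£20.64 per share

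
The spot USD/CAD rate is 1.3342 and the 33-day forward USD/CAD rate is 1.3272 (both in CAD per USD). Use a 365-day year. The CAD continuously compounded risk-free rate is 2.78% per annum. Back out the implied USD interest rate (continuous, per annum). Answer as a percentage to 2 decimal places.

F = S·e^((r_CAD − r_USD)T) ⇒ r_USD = r_CAD − ln(F/S)/T
ln(1.3272/1.3342) = -0.005260; /(33/365) = -0.058179
r_USD = 0.0278 + 0.058179 = 0.085979
r_USD = 8.60%

8.60%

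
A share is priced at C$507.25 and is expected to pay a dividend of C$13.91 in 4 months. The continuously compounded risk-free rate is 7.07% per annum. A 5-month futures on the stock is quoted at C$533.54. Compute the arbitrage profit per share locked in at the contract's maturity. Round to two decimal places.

C$25.12 per share

PV(dividends) I = 13.91·e^(−0.0707·4/12) = 13.5860
Fair futures F* = (S − I)·e^(rT) = (507.25 − 13.5860)·e^0.029458 = 493.6640 × 1.029896 = 508.4226
Market C$533.54 > fair 508.4226: forward overpriced → cash-and-carry (borrow at r, buy the stock and collect the dividends, short the forward).
Profit at T = |F_mkt − F*| = |533.54 − 508.4226| = C$25.12 per share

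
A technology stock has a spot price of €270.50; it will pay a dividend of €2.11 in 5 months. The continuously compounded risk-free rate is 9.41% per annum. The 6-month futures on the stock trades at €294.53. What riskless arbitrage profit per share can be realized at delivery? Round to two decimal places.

PV(dividends) I = 2.11·e^(−0.0941·5/12) = 2.0289
Fair futures F* = (S − I)·e^(rT) = (270.50 − 2.0289)·e^0.047050 = 268.4711 × 1.048174 = 281.4044
Market €294.53 > fair 281.4044: forward overpriced → cash-and-carry (borrow at r, buy the stock and collect the dividends, short the forward).
Profit at T = |F_mkt − F*| = |294.53 − 281.4044| = €13.13 per share

€13.13 per share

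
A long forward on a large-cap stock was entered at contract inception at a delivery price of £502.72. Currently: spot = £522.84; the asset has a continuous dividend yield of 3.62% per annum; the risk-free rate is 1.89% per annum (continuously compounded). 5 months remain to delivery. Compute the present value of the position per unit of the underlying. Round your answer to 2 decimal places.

£16.24

Current fair forward for the remaining 5 months: F = S·e^((r − q)·T), (r − q) = 0.0189 − 0.0362 = -0.0173
F = 522.84 · e^(-0.0173 × 5/12) = 522.84 × 0.992818 = 519.0850
Value of long forward = (F − K)·e^(−rT) = (519.0850 − 502.72) · e^(−0.0189·5/12)
= 16.3650 × 0.992156 = 16.24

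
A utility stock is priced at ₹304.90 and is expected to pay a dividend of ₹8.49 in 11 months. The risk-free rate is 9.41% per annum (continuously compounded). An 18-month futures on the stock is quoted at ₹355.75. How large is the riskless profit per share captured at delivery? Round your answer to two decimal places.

₹13.60 per share

PV(dividends) I = 8.49·e^(−0.0941·11/12) = 7.7884
Fair futures F* = (S − I)·e^(rT) = (304.90 − 7.7884)·e^0.141150 = 297.1116 × 1.151597 = 342.1528
Market ₹355.75 > fair 342.1528: forward overpriced → cash-and-carry (borrow at r, buy the stock and collect the dividends, short the forward).
Profit at T = |F_mkt − F*| = |355.75 − 342.1528| = ₹13.60 per share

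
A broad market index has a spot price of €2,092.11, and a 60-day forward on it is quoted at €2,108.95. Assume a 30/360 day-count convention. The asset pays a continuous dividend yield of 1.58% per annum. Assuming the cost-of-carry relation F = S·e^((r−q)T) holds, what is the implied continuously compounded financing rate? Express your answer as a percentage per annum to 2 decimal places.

6.39%

From F = S·e^((r−q)T): (r − q) = ln(F/S)/T
ln(2108.95/2092.11) = ln(1.008049) = 0.008017
(r − q) = 0.008017 / (60/360) = 0.048102
r = ln(F/S)/T + q = 0.048102 + 0.0158 = 0.063902
r = 6.39%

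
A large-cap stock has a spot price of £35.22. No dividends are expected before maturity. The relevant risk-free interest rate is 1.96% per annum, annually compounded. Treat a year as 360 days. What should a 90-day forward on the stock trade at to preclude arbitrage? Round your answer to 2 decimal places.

F = S · (1+r)^T
= 35.22 × 1.004864
F = £35.39

£35.39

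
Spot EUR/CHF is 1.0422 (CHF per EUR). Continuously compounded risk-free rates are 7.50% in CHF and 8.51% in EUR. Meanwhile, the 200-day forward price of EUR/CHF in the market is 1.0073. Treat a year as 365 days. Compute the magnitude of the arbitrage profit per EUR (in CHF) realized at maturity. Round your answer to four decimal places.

Fair forward: F* = S·e^(carry·T), with carry = (r_CHF − r_EUR) = 0.0750 − 0.0851 = -0.0101
F* = 1.0422 · e^(-0.0101 × 200/365) = 1.0422 · e^-0.005534 = 1.0422 × 0.994481 = 1.0364
Market 1.0073 < fair 1.0364: forward underpriced → reverse cash-and-carry (short spot, go long the forward).
At maturity, profit = |F_mkt − F*| = |1.0073 − 1.0364| = 0.0291 per EUR (in CHF)

0.0291 per EUR (in CHF)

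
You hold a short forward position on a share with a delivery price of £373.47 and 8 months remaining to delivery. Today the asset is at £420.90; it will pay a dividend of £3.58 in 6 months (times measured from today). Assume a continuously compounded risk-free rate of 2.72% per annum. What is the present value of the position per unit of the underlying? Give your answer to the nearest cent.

-£50.61

PV(remaining dividends) I = 3.58·e^(−0.0272·6/12) = 3.5316
Current forward F = (S − I)·e^(rT) = (420.90 − 3.5316)·e^(0.0272·8/12) = 417.3684 × 1.018299 = 425.0058
Value (long) = (F − K)·e^(−rT) = (425.0058 − 373.47) × 0.982030 = 50.6097
Short position value = −(long value) = -£50.61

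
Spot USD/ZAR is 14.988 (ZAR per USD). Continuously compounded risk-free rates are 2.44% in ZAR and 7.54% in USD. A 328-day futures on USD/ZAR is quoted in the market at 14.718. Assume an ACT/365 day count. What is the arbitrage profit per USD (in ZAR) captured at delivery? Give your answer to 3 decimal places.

Fair futures: F* = S·e^(carry·T), with carry = (r_ZAR − r_USD) = 0.0244 − 0.0754 = -0.0510
F* = 14.988 · e^(-0.0510 × 328/365) = 14.988 · e^-0.045830 = 14.988 × 0.955204 = 14.3166
Market 14.718 > fair 14.3166: forward overpriced → cash-and-carry (buy spot, short the forward).
At maturity, profit = |F_mkt − F*| = |14.718 − 14.3166| = 0.401 per USD (in ZAR)

0.401 per USD (in ZAR)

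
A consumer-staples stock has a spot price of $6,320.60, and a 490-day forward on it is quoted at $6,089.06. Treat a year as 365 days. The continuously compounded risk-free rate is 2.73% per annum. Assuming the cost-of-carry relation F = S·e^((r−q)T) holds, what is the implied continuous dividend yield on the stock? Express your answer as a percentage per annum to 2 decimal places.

From F = S·e^((r−q)T): (r − q) = ln(F/S)/T
ln(6089.06/6320.60) = ln(0.963367) = -0.037321
(r − q) = -0.037321 / (490/365) = -0.027800
q = r − ln(F/S)/T = 0.0273 + 0.027800 = 0.055100
q = 5.51%

5.51%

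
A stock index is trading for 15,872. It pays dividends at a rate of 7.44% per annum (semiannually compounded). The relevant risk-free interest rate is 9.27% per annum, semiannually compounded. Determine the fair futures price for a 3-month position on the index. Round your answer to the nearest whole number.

15,942

F = S · (1+r/2)^(2T) / (1+q/2)^(2T)
= 15872 × 1.022913 / 1.018430 = 15872 × 1.004402
F = 15,942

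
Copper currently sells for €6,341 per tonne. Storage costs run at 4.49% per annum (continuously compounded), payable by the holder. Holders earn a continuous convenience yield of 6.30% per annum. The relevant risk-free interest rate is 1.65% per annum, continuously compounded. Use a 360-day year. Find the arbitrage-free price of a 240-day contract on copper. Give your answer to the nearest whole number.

Net carry = r + u − y = 0.0165 + 0.0449 − 0.0630 = -0.0016
F = S·e^((r+u−y)T) = 6341 · e^(-0.0016 × 240/360) = 6341 · e^-0.001067
= 6341 × 0.998934 = €6,334 per tonne

€6,334 per tonne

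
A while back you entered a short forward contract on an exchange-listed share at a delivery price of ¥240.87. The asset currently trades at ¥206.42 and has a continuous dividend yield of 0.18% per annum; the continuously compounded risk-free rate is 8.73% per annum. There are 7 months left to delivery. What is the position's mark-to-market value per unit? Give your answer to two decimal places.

¥22.71

Current fair forward for the remaining 7 months: F = S·e^((r − q)·T), (r − q) = 0.0873 − 0.0018 = 0.0855
F = 206.42 · e^(0.0855 × 7/12) = 206.42 × 1.051140 = 216.9763
Value of long forward = (F − K)·e^(−rT) = (216.9763 − 240.87) · e^(−0.0873·7/12)
= -23.8937 × 0.950350 = -22.71
Short position value = −(long value) = ¥22.71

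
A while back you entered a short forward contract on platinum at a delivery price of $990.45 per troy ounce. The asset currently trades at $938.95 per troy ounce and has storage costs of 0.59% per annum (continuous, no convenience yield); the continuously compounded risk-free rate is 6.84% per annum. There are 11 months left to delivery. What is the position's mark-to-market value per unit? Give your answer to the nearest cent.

Current fair forward for the remaining 11 months: F = S·e^((r + u)·T), (r + u) = 0.0684 + 0.0059 = 0.0743
F = 938.95 · e^(0.0743 × 11/12) = 938.95 × 1.070481 = 1005.1281
Value of long forward = (F − K)·e^(−rT) = (1005.1281 − 990.45) · e^(−0.0684·11/12)
= 14.6781 × 0.939225 = 13.79
Short position value = −(long value) = -$13.79

-$13.79 per troy ounce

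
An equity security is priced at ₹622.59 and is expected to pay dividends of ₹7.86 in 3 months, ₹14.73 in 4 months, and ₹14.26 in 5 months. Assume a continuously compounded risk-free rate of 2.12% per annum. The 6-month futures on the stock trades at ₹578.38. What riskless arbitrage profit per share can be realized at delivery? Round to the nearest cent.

₹13.88 per share

PV(dividends) I = 7.86·e^(−0.0212·3/12) + 14.73·e^(−0.0212·4/12) + 14.26·e^(−0.0212·5/12) = 36.5793
Fair futures F* = (S − I)·e^(rT) = (622.59 − 36.5793)·e^0.010600 = 586.0107 × 1.010656 = 592.2552
Market ₹578.38 < fair 592.2552: forward underpriced → reverse cash-and-carry (short the stock, invest proceeds at r, pay the dividends, go long the forward).
Profit at T = |F_mkt − F*| = |578.38 − 592.2552| = ₹13.88 per share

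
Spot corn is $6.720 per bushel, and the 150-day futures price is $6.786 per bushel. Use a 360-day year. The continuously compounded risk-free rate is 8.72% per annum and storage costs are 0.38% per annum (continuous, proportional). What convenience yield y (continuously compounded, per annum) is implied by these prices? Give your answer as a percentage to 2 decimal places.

F = S·e^((r+u−y)T) ⇒ (r+u−y) = ln(F/S)/T
ln(6.786/6.720) = 0.009774; /T ⇒ 0.023458
y = r + u − ln(F/S)/T = 0.0872 + 0.0038 − 0.023458 = 0.067542
y = 6.75%

6.75%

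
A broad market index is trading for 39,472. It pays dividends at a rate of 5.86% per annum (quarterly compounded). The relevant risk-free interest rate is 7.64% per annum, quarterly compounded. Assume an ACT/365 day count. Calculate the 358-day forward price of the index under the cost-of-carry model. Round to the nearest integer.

F = S · (1+r/4)^(4T) / (1+q/4)^(4T)
= 39472 × 1.077053 / 1.058719 = 39472 × 1.017317
F = 40,156

40,156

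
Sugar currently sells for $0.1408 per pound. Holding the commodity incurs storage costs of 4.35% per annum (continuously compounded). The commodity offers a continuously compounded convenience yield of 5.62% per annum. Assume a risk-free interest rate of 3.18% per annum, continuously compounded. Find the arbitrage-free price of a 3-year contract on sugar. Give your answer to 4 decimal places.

Net carry = r + u − y = 0.0318 + 0.0435 − 0.0562 = 0.0191
F = S·e^((r+u−y)T) = 0.1408 · e^(0.0191 × 3) = 0.1408 · e^0.057300
= 0.1408 × 1.058973 = $0.1491 per pound

$0.1491 per pound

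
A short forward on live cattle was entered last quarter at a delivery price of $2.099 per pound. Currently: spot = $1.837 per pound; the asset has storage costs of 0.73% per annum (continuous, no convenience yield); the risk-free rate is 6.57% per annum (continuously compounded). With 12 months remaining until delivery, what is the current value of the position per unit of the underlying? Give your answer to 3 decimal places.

$0.115 per pound

Current fair forward for the remaining 12 months: F = S·e^((r + u)·T), (r + u) = 0.0657 + 0.0073 = 0.0730
F = 1.837 · e^(0.0730 × 12/12) = 1.837 × 1.075731 = 1.9761
Value of long forward = (F − K)·e^(−rT) = (1.9761 − 2.099) · e^(−0.0657·12/12)
= -0.1229 × 0.936412 = -0.115
Short position value = −(long value) = $0.115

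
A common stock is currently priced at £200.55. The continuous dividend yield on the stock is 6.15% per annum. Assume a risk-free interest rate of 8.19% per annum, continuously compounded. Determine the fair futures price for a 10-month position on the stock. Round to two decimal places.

£203.99

F = S·e^((r − q)T) = 200.55 · e^((0.0819 − 0.0615) × 10/12)
= 200.55 · e^0.017000 = 200.55 × 1.017145
F = £203.99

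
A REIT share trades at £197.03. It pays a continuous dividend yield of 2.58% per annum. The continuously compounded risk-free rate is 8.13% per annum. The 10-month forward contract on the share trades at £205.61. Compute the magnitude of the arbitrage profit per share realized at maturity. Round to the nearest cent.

Fair forward: F* = S·e^(carry·T), with carry = (r − q) = 0.0813 − 0.0258 = 0.0555
F* = 197.03 · e^(0.0555 × 10/12) = 197.03 · e^0.046250 = 197.03 × 1.047336 = £206.3566
Market £205.61 < fair £206.3566: forward underpriced → reverse cash-and-carry (short spot, go long the forward).
At maturity, profit = |F_mkt − F*| = |205.61 − 206.3566| = £0.75 per share

£0.75 per share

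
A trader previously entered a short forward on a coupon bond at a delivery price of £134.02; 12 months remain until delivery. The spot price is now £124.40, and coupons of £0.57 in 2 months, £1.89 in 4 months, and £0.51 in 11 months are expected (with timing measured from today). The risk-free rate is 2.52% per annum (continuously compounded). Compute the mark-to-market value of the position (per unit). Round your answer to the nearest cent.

PV(remaining coupons) I = 0.57·e^(−0.0252·2/12) + 1.89·e^(−0.0252·4/12) + 0.51·e^(−0.0252·11/12) = 2.9402
Current forward F = (S − I)·e^(rT) = (124.40 − 2.9402)·e^(0.0252·12/12) = 121.4598 × 1.025520 = 124.5595
Value (long) = (F − K)·e^(−rT) = (124.5595 − 134.02) × 0.975115 = -9.2251
Short position value = −(long value) = £9.23

£9.23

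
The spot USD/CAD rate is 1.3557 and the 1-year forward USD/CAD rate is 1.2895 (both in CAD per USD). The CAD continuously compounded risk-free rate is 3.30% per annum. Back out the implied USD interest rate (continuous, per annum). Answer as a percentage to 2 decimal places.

8.31%

F = S·e^((r_CAD − r_USD)T) ⇒ r_USD = r_CAD − ln(F/S)/T
ln(1.2895/1.3557) = -0.050063; /(1) = -0.050063
r_USD = 0.0330 + 0.050063 = 0.083063
r_USD = 8.31%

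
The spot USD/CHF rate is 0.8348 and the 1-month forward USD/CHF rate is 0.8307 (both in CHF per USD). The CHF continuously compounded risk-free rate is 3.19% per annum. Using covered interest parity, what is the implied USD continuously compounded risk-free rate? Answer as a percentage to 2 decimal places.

9.10%

F = S·e^((r_CHF − r_USD)T) ⇒ r_USD = r_CHF − ln(F/S)/T
ln(0.8307/0.8348) = -0.004923; /(1/12) = -0.059076
r_USD = 0.0319 + 0.059076 = 0.090976
r_USD = 9.10%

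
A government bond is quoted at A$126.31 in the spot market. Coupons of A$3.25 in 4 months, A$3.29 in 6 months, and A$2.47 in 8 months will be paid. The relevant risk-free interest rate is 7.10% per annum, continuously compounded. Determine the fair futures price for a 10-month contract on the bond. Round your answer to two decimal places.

A$124.77

PV(coupons) I = 3.25·e^(−0.0710·4/12) + 3.29·e^(−0.0710·6/12) + 2.47·e^(−0.0710·8/12)
I = 3.1740 + 3.1753 + 2.3558 = 8.7051
F = (S − I)·e^(rT) = (126.31 − 8.7051) · e^(0.0710·10/12)
= 117.6049 · e^0.059167 = 117.6049 × 1.060952 = A$124.77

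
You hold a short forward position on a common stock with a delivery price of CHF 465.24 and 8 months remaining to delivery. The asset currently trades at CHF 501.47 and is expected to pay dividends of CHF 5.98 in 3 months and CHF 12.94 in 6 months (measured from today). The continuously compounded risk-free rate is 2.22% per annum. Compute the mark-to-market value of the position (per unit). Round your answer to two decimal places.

-CHF 24.32

PV(remaining dividends) I = 5.98·e^(−0.0222·3/12) + 12.94·e^(−0.0222·6/12) = 18.7441
Current forward F = (S − I)·e^(rT) = (501.47 − 18.7441)·e^(0.0222·8/12) = 482.7259 × 1.014910 = 489.9233
Value (long) = (F − K)·e^(−rT) = (489.9233 − 465.24) × 0.985309 = 24.3207
Short position value = −(long value) = -CHF 24.32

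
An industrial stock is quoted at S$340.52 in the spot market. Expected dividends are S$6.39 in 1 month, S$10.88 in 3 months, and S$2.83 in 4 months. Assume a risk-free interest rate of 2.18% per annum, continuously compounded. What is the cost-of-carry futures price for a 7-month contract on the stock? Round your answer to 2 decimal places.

S$324.61

PV(dividends) I = 6.39·e^(−0.0218·1/12) + 10.88·e^(−0.0218·3/12) + 2.83·e^(−0.0218·4/12)
I = 6.3784 + 10.8209 + 2.8095 = 20.0088
F = (S − I)·e^(rT) = (340.52 − 20.0088) · e^(0.0218·7/12)
= 320.5112 · e^0.012717 = 320.5112 × 1.012798 = S$324.61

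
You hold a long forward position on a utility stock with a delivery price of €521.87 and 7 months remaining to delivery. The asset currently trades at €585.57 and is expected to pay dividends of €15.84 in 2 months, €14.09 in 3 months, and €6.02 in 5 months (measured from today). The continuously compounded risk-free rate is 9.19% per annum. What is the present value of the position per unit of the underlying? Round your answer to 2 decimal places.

€55.78

PV(remaining dividends) I = 15.84·e^(−0.0919·2/12) + 14.09·e^(−0.0919·3/12) + 6.02·e^(−0.0919·5/12) = 35.1630
Current forward F = (S − I)·e^(rT) = (585.57 − 35.1630)·e^(0.0919·7/12) = 550.4070 × 1.055071 = 580.7185
Value (long) = (F − K)·e^(−rT) = (580.7185 − 521.87) × 0.947803 = 55.7768
Value = €55.78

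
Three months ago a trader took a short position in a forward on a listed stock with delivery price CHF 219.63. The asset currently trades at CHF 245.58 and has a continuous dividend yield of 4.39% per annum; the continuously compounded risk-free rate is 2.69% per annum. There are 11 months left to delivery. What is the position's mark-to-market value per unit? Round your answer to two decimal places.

-CHF 21.61

Current fair forward for the remaining 11 months: F = S·e^((r − q)·T), (r − q) = 0.0269 − 0.0439 = -0.0170
F = 245.58 · e^(-0.0170 × 11/12) = 245.58 × 0.984537 = 241.7826
Value of long forward = (F − K)·e^(−rT) = (241.7826 − 219.63) · e^(−0.0269·11/12)
= 22.1526 × 0.975643 = 21.61
Short position value = −(long value) = -CHF 21.61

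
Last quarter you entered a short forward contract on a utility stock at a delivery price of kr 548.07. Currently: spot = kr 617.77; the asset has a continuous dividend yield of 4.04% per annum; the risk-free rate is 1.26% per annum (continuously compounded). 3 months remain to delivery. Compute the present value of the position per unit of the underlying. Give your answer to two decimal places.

-kr 65.22

Current fair forward for the remaining 3 months: F = S·e^((r − q)·T), (r − q) = 0.0126 − 0.0404 = -0.0278
F = 617.77 · e^(-0.0278 × 3/12) = 617.77 × 0.993074 = 613.4913
Value of long forward = (F − K)·e^(−rT) = (613.4913 − 548.07) · e^(−0.0126·3/12)
= 65.4213 × 0.996855 = 65.22
Short position value = −(long value) = -kr 65.22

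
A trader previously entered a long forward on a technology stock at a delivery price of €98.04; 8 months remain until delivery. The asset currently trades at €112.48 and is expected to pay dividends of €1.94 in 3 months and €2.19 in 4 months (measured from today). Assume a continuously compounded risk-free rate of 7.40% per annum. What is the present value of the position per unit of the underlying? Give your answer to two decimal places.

€15.12

PV(remaining dividends) I = 1.94·e^(−0.0740·3/12) + 2.19·e^(−0.0740·4/12) = 4.0411
Current forward F = (S − I)·e^(rT) = (112.48 − 4.0411)·e^(0.0740·8/12) = 108.4389 × 1.050570 = 113.9227
Value (long) = (F − K)·e^(−rT) = (113.9227 − 98.04) × 0.951864 = 15.1182
Value = €15.12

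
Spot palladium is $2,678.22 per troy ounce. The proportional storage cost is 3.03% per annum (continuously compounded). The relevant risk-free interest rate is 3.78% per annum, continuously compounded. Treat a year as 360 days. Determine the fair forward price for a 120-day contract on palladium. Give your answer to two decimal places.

Net carry = r + u − y = 0.0378 + 0.0303 − 0.0000 = 0.0681
F = S·e^((r+u−y)T) = 2678.22 · e^(0.0681 × 120/360) = 2678.22 · e^0.02270000
= 2678.22 × 1.02295961 = $2,739.71 per troy ounce

$2,739.71 per troy ounce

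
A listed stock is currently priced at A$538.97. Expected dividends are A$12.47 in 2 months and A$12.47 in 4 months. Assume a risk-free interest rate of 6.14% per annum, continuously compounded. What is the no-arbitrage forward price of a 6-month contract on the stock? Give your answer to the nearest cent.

A$530.45

PV(dividends) I = 12.47·e^(−0.0614·2/12) + 12.47·e^(−0.0614·4/12)
I = 12.3430 + 12.2174 = 24.5604
F = (S − I)·e^(rT) = (538.97 − 24.5604) · e^(0.0614·6/12)
= 514.4096 · e^0.030700 = 514.4096 × 1.031176 = A$530.45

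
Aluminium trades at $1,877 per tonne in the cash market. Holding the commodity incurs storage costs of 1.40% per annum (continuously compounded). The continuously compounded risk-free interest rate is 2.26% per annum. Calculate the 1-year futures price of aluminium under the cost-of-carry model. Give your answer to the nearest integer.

Net carry = r + u − y = 0.0226 + 0.0140 − 0.0000 = 0.0366
F = S·e^((r+u−y)T) = 1877 · e^(0.0366 × 12/12) = 1877 · e^0.036600
= 1877 × 1.037278 = $1,947 per tonne

$1,947 per tonne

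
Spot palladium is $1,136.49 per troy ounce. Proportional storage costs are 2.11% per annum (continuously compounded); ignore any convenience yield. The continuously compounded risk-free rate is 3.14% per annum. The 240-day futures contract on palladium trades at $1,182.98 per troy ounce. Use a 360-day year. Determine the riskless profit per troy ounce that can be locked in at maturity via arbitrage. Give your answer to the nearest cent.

$6.01 per troy ounce

Fair futures: F* = S·e^(carry·T), with carry = (r + u) = 0.0314 + 0.0211 = 0.0525
F* = 1136.49 · e^(0.0525 × 240/360) = 1136.49 · e^0.03500000 = 1136.49 × 1.03561971 = $1176.9714
Market $1182.98 > fair $1176.9714: forward overpriced → cash-and-carry (buy spot, short the forward).
At maturity, profit = |F_mkt − F*| = |1182.98 − 1176.9714| = $6.01 per troy ounce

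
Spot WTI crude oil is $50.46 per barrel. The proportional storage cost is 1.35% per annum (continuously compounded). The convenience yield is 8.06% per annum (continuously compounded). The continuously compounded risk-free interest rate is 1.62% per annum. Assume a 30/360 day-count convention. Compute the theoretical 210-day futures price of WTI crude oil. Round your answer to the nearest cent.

$48.98 per barrel

Net carry = r + u − y = 0.0162 + 0.0135 − 0.0806 = -0.0509
F = S·e^((r+u−y)T) = 50.46 · e^(-0.0509 × 210/360) = 50.46 · e^-0.029692
= 50.46 × 0.970744 = $48.98 per barrel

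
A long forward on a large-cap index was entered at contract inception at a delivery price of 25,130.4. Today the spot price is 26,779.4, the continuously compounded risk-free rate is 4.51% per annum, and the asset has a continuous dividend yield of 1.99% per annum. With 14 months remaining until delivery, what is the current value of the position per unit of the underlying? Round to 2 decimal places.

Current fair forward for the remaining 14 months: F = S·e^((r − q)·T), (r − q) = 0.0451 − 0.0199 = 0.0252
F = 26779.4 · e^(0.0252 × 14/12) = 26779.4 × 1.02983645 = 27578.4022
Value of long forward = (F − K)·e^(−rT) = (27578.4022 − 25130.4) · e^(−0.0451·14/12)
= 2448.0022 × 0.94874363 = 2322.53

2322.53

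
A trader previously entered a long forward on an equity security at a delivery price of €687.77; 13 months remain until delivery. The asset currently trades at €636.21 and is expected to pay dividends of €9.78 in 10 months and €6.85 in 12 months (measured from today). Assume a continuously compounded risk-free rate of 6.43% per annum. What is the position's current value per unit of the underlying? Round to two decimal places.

-€20.97

PV(remaining dividends) I = 9.78·e^(−0.0643·10/12) + 6.85·e^(−0.0643·12/12) = 15.6932
Current forward F = (S − I)·e^(rT) = (636.21 − 15.6932)·e^(0.0643·13/12) = 620.5168 × 1.072142 = 665.2821
Value (long) = (F − K)·e^(−rT) = (665.2821 − 687.77) × 0.932712 = -20.9747
Value = -€20.97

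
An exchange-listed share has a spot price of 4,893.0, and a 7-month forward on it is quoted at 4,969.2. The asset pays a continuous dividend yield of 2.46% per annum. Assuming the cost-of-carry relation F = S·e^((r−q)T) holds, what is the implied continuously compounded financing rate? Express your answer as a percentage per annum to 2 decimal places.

From F = S·e^((r−q)T): (r − q) = ln(F/S)/T
ln(4969.2/4893.0) = ln(1.015573) = 0.015453
(r − q) = 0.015453 / (7/12) = 0.026491
r = ln(F/S)/T + q = 0.026491 + 0.0246 = 0.051091
r = 5.11%

5.11%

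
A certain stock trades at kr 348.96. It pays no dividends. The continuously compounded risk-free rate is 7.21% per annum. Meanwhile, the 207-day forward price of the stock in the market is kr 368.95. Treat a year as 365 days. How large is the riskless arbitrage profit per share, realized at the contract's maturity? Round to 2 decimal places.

kr 5.43 per share

Fair forward: F* = S·e^(carry·T), with carry = r = 0.0721
F* = 348.96 · e^(0.0721 × 207/365) = 348.96 · e^0.040890 = 348.96 × 1.041738 = kr 363.5249
Market kr 368.95 > fair kr 363.5249: forward overpriced → cash-and-carry (buy spot, short the forward).
At maturity, profit = |F_mkt − F*| = |368.95 − 363.5249| = kr 5.43 per share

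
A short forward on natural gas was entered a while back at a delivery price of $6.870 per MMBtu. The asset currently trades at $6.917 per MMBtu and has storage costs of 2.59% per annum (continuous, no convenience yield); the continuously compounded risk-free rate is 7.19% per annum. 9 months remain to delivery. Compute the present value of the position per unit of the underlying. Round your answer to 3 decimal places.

Current fair forward for the remaining 9 months: F = S·e^((r + u)·T), (r + u) = 0.0719 + 0.0259 = 0.0978
F = 6.917 · e^(0.0978 × 9/12) = 6.917 × 1.076107 = 7.4434
Value of long forward = (F − K)·e^(−rT) = (7.4434 − 6.870) · e^(−0.0719·9/12)
= 0.5734 × 0.947503 = 0.543
Short position value = −(long value) = -$0.543

-$0.543 per MMBtu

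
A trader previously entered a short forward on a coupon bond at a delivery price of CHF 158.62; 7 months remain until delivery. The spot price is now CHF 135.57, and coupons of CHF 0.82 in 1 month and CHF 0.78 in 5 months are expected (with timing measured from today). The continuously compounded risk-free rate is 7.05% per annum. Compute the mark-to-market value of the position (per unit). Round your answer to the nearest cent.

CHF 18.23

PV(remaining coupons) I = 0.82·e^(−0.0705·1/12) + 0.78·e^(−0.0705·5/12) = 1.5726
Current forward F = (S − I)·e^(rT) = (135.57 − 1.5726)·e^(0.0705·7/12) = 133.9974 × 1.041982 = 139.6229
Value (long) = (F − K)·e^(−rT) = (139.6229 − 158.62) × 0.959709 = -18.2317
Short position value = −(long value) = CHF 18.23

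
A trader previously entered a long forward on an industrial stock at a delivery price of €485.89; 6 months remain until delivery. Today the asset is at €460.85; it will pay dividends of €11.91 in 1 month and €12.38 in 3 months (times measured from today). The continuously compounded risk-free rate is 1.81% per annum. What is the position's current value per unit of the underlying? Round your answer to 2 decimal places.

PV(remaining dividends) I = 11.91·e^(−0.0181·1/12) + 12.38·e^(−0.0181·3/12) = 24.2162
Current forward F = (S − I)·e^(rT) = (460.85 − 24.2162)·e^(0.0181·6/12) = 436.6338 × 1.009091 = 440.6032
Value (long) = (F − K)·e^(−rT) = (440.6032 − 485.89) × 0.990991 = -44.8788
Value = -€44.88

-€44.88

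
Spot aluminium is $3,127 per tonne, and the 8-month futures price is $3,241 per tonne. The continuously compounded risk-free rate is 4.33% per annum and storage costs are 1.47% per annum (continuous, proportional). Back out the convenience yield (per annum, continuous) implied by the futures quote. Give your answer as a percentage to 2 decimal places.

0.43%

F = S·e^((r+u−y)T) ⇒ (r+u−y) = ln(F/S)/T
ln(3241/3127) = 0.035808; /T ⇒ 0.053712
y = r + u − ln(F/S)/T = 0.0433 + 0.0147 − 0.053712 = 0.004288
y = 0.43%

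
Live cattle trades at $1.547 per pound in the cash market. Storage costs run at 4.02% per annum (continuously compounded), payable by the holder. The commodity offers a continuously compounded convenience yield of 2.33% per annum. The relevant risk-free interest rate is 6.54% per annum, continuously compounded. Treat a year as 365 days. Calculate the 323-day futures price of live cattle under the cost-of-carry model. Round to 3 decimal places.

$1.664 per pound

Net carry = r + u − y = 0.0654 + 0.0402 − 0.0233 = 0.0823
F = S·e^((r+u−y)T) = 1.547 · e^(0.0823 × 323/365) = 1.547 · e^0.072830
= 1.547 × 1.075548 = $1.664 per pound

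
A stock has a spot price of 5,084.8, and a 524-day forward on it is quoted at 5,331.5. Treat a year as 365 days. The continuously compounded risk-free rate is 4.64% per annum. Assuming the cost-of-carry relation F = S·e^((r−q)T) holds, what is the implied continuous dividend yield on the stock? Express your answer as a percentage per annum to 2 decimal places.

From F = S·e^((r−q)T): (r − q) = ln(F/S)/T
ln(5331.5/5084.8) = ln(1.048517) = 0.047377
(r − q) = 0.047377 / (524/365) = 0.033001
q = r − ln(F/S)/T = 0.0464 − 0.033001 = 0.013399
q = 1.34%

1.34%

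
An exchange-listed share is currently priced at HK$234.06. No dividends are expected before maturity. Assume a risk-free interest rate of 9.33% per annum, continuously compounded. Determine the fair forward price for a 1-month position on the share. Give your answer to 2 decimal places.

F = S·e^(rT) = 234.06 · e^(0.0933 × 1/12)
= 234.06 · e^0.007775 = 234.06 × 1.007805
F = HK$235.89

HK$235.89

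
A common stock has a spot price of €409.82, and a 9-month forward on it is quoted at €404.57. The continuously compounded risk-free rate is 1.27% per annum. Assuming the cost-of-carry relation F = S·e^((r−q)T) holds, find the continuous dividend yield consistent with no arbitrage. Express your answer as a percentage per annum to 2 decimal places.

From F = S·e^((r−q)T): (r − q) = ln(F/S)/T
ln(404.57/409.82) = ln(0.987189) = -0.012894
(r − q) = -0.012894 / (9/12) = -0.017192
q = r − ln(F/S)/T = 0.0127 + 0.017192 = 0.029892
q = 2.99%

2.99%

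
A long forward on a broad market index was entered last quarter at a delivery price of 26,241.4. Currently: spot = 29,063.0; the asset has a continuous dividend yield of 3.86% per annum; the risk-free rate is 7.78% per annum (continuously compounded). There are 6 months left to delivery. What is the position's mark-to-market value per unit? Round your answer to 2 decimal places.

3267.25

Current fair forward for the remaining 6 months: F = S·e^((r − q)·T), (r − q) = 0.0778 − 0.0386 = 0.0392
F = 29063.0 · e^(0.0392 × 6/12) = 29063.0 × 1.01979334 = 29638.2538
Value of long forward = (F − K)·e^(−rT) = (29638.2538 − 26241.4) · e^(−0.0778·6/12)
= 3396.8538 × 0.96184689 = 3267.25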